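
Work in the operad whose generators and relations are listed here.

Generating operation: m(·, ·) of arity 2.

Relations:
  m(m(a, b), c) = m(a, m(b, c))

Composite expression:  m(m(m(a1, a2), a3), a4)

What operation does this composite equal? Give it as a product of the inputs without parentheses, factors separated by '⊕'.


a1 ⊕ a2 ⊕ a3 ⊕ a4

Under associativity of m, the answer is the a's in reading order.
m(a1, a2) reduces to a1 ⊕ a2
m(m(a1, a2), a3) reduces to a1 ⊕ a2 ⊕ a3
m(m(m(a1, a2), a3), a4) reduces to a1 ⊕ a2 ⊕ a3 ⊕ a4


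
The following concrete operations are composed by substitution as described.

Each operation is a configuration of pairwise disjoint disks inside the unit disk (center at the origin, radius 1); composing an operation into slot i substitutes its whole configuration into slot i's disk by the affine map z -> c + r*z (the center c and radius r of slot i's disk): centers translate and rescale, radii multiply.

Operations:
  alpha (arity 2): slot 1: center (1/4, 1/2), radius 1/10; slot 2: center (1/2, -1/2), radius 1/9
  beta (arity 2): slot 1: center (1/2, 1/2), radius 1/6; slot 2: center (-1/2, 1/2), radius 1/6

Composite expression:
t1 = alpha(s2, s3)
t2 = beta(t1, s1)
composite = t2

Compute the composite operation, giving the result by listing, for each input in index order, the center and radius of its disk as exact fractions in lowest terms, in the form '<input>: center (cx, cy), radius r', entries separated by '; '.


s1: center (-1/2, 1/2), radius 1/6; s2: center (13/24, 7/12), radius 1/60; s3: center (7/12, 5/12), radius 1/54

Affine substitution under beta: radii multiply and s-centers shift.
s2 passes through 2 substitutions, ending at center (13/24, 7/12), radius 1/60
s3 passes through 2 substitutions, ending at center (7/12, 5/12), radius 1/54
s1 passes through 1 substitution, ending at center (-1/2, 1/2), radius 1/6


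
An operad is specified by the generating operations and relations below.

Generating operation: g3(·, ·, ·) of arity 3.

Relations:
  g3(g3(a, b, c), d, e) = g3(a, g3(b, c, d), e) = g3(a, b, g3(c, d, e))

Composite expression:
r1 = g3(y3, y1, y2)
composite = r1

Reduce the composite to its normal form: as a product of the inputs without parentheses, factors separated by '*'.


y3 * y1 * y2

Under associativity of g3, the answer is the y's in reading order.
g3(y3, y1, y2) collapses to y3 * y1 * y2


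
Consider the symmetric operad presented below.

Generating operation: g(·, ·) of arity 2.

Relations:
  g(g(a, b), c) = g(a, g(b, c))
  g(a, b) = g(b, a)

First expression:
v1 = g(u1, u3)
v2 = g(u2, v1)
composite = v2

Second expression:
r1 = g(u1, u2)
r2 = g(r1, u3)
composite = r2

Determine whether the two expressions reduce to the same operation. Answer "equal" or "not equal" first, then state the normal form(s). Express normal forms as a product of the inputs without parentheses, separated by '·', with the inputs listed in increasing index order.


equal: each reduces to u1 · u2 · u3


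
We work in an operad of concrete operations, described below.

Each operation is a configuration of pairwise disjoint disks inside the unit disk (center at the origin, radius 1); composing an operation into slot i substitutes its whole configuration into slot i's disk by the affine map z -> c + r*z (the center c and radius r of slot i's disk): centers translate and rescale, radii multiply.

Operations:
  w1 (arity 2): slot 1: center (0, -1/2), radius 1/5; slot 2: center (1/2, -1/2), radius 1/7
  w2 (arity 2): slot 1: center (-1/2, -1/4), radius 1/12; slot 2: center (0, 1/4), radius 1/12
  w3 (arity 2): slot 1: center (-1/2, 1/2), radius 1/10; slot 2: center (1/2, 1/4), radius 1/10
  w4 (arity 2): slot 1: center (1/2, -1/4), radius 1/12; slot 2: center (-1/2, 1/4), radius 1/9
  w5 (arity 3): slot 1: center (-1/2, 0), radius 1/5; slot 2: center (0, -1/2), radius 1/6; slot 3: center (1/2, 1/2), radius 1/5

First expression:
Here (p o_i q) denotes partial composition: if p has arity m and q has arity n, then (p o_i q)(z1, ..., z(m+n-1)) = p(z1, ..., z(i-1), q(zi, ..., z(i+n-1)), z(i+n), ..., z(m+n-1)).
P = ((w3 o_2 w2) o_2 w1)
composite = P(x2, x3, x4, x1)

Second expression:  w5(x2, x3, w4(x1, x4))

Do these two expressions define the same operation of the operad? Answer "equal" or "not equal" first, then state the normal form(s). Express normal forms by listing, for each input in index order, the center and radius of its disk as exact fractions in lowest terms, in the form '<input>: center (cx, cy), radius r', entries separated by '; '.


Normal form of the first expression: x1: center (1/2, 11/40), radius 1/120; x2: center (-1/2, 1/2), radius 1/10; x3: center (9/20, 53/240), radius 1/600; x4: center (109/240, 53/240), radius 1/840
Normal form of the second expression: x1: center (3/5, 9/20), radius 1/60; x2: center (-1/2, 0), radius 1/5; x3: center (0, -1/2), radius 1/6; x4: center (2/5, 11/20), radius 1/45
The normal forms differ: not equal.

not equal; first: x1: center (1/2, 11/40), radius 1/120; x2: center (-1/2, 1/2), radius 1/10; x3: center (9/20, 53/240), radius 1/600; x4: center (109/240, 53/240), radius 1/840; second: x1: center (3/5, 9/20), radius 1/60; x2: center (-1/2, 0), radius 1/5; x3: center (0, -1/2), radius 1/6; x4: center (2/5, 11/20), radius 1/45


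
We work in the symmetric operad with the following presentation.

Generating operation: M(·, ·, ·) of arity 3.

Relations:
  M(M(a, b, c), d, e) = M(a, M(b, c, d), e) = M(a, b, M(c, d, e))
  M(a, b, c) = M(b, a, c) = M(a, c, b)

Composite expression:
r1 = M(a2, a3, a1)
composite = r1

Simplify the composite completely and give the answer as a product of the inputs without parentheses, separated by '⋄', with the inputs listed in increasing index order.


a1 ⋄ a2 ⋄ a3

With M associative and commutative, the a-input set is all that matters.
M(a2, a3, a1) unparenthesizes to a2 ⋄ a3 ⋄ a1
sorting the factors by input index: a1 ⋄ a2 ⋄ a3


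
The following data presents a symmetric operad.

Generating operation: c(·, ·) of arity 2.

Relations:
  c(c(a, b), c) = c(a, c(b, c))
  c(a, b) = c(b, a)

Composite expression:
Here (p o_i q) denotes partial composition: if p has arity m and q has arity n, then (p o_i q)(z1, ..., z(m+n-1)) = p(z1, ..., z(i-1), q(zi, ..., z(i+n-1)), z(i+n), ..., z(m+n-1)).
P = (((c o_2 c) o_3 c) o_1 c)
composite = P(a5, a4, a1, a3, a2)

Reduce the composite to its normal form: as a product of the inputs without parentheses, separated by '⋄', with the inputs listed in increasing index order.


a1 ⋄ a2 ⋄ a3 ⋄ a4 ⋄ a5

Reordering under c is free, so list the a-inputs canonically.
c(a5, a4) spells out as a5 ⋄ a4
c(a3, a2) spells out as a3 ⋄ a2
c(a1, c(a3, a2)) spells out as a1 ⋄ a3 ⋄ a2
c(c(a5, a4), c(a1, c(a3, a2))) spells out as a5 ⋄ a4 ⋄ a1 ⋄ a3 ⋄ a2
putting the inputs in ascending order: a1 ⋄ a2 ⋄ a3 ⋄ a4 ⋄ a5


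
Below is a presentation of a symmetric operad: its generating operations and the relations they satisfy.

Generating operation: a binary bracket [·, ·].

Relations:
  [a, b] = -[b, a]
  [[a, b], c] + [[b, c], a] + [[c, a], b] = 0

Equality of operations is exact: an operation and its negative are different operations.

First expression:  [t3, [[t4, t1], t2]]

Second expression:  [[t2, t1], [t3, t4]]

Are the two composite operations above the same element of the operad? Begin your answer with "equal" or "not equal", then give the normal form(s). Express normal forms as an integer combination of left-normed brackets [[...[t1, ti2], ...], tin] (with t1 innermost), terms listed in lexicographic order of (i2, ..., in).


not equal; first: [[[t1, t4], t2], t3]; second: -[[[t1, t2], t3], t4] + [[[t1, t2], t4], t3]

The first expression, normalized: [[[t1, t4], t2], t3]
The second expression, normalized: -[[[t1, t2], t3], t4] + [[[t1, t2], t4], t3]
Distinct normal forms: not equal.


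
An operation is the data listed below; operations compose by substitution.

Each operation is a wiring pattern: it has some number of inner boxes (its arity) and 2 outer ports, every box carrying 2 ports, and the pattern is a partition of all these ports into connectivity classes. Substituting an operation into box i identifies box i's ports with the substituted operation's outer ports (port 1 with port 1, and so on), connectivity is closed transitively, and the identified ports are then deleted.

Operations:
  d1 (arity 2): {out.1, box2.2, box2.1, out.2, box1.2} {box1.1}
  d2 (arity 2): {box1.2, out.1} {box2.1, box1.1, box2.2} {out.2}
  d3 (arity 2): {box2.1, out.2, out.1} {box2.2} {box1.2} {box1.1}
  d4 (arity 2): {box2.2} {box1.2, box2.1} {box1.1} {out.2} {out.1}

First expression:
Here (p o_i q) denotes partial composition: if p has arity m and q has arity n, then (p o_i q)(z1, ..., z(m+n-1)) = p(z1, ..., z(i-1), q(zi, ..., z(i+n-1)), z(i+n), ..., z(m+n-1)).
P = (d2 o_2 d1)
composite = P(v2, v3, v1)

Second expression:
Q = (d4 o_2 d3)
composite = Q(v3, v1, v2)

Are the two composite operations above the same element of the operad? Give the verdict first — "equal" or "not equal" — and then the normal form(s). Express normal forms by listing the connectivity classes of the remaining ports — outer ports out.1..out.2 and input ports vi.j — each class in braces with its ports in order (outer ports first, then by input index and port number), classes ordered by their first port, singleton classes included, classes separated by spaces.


not equal; first: {out.1, v2.2} {out.2} {v1.1, v1.2, v2.1, v3.2} {v3.1}; second: {out.1} {out.2} {v1.1} {v1.2} {v2.1, v3.2} {v2.2} {v3.1}

The first composite normalizes to {out.1, v2.2} {out.2} {v1.1, v1.2, v2.1, v3.2} {v3.1}
The second composite normalizes to {out.1} {out.2} {v1.1} {v1.2} {v2.1, v3.2} {v2.2} {v3.1}
They disagree, so not equal.


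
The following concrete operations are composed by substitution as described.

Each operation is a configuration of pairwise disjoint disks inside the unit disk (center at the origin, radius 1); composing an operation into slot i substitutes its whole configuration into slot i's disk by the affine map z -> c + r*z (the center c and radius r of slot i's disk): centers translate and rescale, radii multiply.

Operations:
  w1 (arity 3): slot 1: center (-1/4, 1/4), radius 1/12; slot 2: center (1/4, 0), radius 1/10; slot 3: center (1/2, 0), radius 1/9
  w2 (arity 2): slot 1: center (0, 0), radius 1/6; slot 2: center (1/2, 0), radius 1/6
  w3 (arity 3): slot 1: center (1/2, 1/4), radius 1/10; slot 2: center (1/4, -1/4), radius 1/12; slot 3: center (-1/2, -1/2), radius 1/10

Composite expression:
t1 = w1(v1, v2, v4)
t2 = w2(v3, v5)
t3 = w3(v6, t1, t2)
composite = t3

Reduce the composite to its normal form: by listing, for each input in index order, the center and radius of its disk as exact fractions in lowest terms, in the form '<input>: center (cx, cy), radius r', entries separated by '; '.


v1: center (11/48, -11/48), radius 1/144; v2: center (13/48, -1/4), radius 1/120; v3: center (-1/2, -1/2), radius 1/60; v4: center (7/24, -1/4), radius 1/108; v5: center (-9/20, -1/2), radius 1/60; v6: center (1/2, 1/4), radius 1/10


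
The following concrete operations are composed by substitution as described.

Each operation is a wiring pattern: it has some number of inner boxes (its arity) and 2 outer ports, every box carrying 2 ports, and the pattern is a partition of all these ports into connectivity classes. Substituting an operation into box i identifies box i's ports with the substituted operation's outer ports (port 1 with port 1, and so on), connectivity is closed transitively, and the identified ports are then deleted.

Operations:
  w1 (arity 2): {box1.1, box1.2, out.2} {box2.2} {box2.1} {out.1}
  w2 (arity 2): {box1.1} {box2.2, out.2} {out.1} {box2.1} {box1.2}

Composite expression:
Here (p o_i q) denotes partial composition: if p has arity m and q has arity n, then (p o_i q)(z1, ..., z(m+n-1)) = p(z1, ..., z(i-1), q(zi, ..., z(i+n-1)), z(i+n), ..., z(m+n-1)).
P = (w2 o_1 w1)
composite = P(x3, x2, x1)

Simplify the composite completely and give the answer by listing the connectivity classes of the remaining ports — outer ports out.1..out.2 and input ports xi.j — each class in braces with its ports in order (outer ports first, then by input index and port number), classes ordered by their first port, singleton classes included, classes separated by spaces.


{out.1} {out.2, x1.2} {x1.1} {x2.1} {x2.2} {x3.1, x3.2}


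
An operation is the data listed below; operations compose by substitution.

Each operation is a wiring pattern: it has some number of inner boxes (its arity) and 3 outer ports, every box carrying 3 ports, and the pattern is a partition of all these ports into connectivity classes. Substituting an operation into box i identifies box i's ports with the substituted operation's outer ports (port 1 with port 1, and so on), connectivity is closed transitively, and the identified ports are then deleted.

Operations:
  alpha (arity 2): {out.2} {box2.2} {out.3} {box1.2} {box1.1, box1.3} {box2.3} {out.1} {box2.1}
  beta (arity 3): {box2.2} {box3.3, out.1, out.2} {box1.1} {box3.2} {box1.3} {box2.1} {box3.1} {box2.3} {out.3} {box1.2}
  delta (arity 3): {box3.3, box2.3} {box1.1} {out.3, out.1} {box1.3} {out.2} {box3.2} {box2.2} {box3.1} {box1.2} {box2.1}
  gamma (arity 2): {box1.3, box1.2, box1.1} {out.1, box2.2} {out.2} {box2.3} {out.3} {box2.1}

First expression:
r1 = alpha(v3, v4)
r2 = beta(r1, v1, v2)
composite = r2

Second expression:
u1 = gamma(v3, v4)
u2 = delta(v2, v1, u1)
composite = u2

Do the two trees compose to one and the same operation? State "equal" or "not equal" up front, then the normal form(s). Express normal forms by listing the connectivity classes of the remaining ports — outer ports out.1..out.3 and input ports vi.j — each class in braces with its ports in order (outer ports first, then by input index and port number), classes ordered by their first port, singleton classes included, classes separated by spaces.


not equal; first: {out.1, out.2, v2.3} {out.3} {v1.1} {v1.2} {v1.3} {v2.1} {v2.2} {v3.1, v3.3} {v3.2} {v4.1} {v4.2} {v4.3}; second: {out.1, out.3} {out.2} {v1.1} {v1.2} {v1.3} {v2.1} {v2.2} {v2.3} {v3.1, v3.2, v3.3} {v4.1} {v4.2} {v4.3}

The first expression reduces to {out.1, out.2, v2.3} {out.3} {v1.1} {v1.2} {v1.3} {v2.1} {v2.2} {v3.1, v3.3} {v3.2} {v4.1} {v4.2} {v4.3}
The second expression reduces to {out.1, out.3} {out.2} {v1.1} {v1.2} {v1.3} {v2.1} {v2.2} {v2.3} {v3.1, v3.2, v3.3} {v4.1} {v4.2} {v4.3}
They disagree, so not equal.


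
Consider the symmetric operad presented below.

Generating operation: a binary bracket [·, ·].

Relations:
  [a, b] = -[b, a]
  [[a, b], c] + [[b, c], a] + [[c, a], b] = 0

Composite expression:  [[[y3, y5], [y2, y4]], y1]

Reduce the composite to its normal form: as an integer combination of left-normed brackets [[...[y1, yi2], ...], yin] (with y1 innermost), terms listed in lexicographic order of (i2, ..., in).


Skip Jacobi rewriting: expand, keep y1-initial words, read off terms.
Composite bracket: [[[y3, y5], [y2, y4]], y1]
Each bracket splits as ab - ba, giving 16 signed words (2^4 = 16).
Coefficients come from the y1-initial words:
  word y1y2y4y3y5 has sign +1, contributing +[[[[y1, y2], y4], y3], y5]
  word y1y2y4y5y3 has sign -1, contributing -[[[[y1, y2], y4], y5], y3]
  word y1y3y5y2y4 has sign -1, contributing -[[[[y1, y3], y5], y2], y4]
  word y1y3y5y4y2 has sign +1, contributing +[[[[y1, y3], y5], y4], y2]
  word y1y4y2y3y5 has sign -1, contributing -[[[[y1, y4], y2], y3], y5]
  word y1y4y2y5y3 has sign +1, contributing +[[[[y1, y4], y2], y5], y3]
  word y1y5y3y2y4 has sign +1, contributing +[[[[y1, y5], y3], y2], y4]
  word y1y5y3y4y2 has sign -1, contributing -[[[[y1, y5], y3], y4], y2]

[[[[y1, y2], y4], y3], y5] - [[[[y1, y2], y4], y5], y3] - [[[[y1, y3], y5], y2], y4] + [[[[y1, y3], y5], y4], y2] - [[[[y1, y4], y2], y3], y5] + [[[[y1, y4], y2], y5], y3] + [[[[y1, y5], y3], y2], y4] - [[[[y1, y5], y3], y4], y2]


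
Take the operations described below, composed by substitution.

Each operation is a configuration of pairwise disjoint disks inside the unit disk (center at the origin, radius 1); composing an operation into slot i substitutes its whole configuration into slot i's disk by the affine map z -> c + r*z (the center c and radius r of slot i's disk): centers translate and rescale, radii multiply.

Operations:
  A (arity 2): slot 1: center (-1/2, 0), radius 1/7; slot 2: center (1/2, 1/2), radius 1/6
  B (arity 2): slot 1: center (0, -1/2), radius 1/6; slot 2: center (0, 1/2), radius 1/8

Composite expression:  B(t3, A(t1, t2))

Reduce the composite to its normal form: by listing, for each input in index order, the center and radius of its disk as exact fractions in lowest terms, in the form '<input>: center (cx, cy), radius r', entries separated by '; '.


Nesting under B composes maps z -> c + r*z down each t-path.
input t3: composing its 1 substitution step yields center (0, -1/2), radius 1/6
input t1: composing its 2 substitution steps yields center (-1/16, 1/2), radius 1/56
input t2: composing its 2 substitution steps yields center (1/16, 9/16), radius 1/48

t1: center (-1/16, 1/2), radius 1/56; t2: center (1/16, 9/16), radius 1/48; t3: center (0, -1/2), radius 1/6


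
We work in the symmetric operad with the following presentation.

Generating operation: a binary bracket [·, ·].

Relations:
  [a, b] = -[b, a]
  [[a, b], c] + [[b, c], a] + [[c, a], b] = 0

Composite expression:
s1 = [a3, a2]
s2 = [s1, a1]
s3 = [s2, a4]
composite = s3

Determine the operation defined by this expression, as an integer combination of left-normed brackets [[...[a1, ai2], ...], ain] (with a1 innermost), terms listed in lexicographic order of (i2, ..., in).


[[[a1, a2], a3], a4] - [[[a1, a3], a2], a4]

Antisymmetry and Jacobi reduce to a1-anchored left-normed brackets.
Composite bracket: [[[a3, a2], a1], a4]
Expanding via [a, b] = ab - ba: 8 signed words (2^3 = 8).
The a1-initial words carry the normal form:
  the word a1a2a3a4 carries sign +1 and contributes +[[[a1, a2], a3], a4]
  the word a1a3a2a4 carries sign -1 and contributes -[[[a1, a3], a2], a4]


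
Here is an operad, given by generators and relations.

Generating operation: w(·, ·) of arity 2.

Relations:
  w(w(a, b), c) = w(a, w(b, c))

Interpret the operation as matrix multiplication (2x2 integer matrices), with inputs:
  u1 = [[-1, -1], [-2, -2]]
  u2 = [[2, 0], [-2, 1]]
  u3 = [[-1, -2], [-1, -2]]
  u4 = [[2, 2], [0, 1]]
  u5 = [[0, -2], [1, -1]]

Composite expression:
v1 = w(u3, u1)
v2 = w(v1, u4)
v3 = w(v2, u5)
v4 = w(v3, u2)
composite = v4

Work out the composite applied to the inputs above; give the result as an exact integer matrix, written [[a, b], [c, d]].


[[100, -35], [100, -35]]

w(u3, u1) = [[5, 5], [5, 5]]
w(w(u3, u1), u4) = [[10, 15], [10, 15]]
w(w(w(u3, u1), u4), u5) = [[15, -35], [15, -35]]
w(w(w(w(u3, u1), u4), u5), u2) = [[100, -35], [100, -35]]


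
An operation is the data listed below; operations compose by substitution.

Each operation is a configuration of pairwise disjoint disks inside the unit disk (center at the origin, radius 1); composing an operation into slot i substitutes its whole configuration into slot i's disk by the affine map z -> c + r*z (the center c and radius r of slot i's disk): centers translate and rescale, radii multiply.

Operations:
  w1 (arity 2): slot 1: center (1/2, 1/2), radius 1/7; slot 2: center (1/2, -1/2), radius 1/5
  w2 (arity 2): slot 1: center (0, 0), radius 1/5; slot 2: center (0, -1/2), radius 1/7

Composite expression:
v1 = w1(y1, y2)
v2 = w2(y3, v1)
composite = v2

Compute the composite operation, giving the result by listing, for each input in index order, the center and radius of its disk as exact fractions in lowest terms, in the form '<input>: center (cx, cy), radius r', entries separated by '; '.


y1: center (1/14, -3/7), radius 1/49; y2: center (1/14, -4/7), radius 1/35; y3: center (0, 0), radius 1/5

Affine substitution under w2: radii multiply and y-centers shift.
for y3, the 1-step affine chain lands on center (0, 0), radius 1/5
for y1, the 2-step affine chain lands on center (1/14, -3/7), radius 1/49
for y2, the 2-step affine chain lands on center (1/14, -4/7), radius 1/35


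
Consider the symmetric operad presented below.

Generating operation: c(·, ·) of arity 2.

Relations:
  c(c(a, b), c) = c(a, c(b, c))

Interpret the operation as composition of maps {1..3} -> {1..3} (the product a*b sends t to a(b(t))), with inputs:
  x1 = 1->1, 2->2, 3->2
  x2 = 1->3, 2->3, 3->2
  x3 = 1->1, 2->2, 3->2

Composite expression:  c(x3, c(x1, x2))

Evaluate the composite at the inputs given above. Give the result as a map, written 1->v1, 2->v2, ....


1->2, 2->2, 3->2

c(x1, x2) = 1->2, 2->2, 3->2
c(x3, c(x1, x2)) = 1->2, 2->2, 3->2


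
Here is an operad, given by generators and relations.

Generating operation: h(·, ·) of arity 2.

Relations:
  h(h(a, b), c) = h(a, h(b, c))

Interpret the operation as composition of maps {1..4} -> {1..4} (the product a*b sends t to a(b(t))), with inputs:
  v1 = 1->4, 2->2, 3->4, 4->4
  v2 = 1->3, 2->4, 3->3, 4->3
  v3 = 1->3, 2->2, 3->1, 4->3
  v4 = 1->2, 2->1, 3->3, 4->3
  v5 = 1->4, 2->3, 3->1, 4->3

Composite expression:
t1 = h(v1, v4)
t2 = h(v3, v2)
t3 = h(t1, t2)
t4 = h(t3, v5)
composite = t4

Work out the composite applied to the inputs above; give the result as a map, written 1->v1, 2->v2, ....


h(v1, v4) = 1->2, 2->4, 3->4, 4->4
h(v3, v2) = 1->1, 2->3, 3->1, 4->1
h(h(v1, v4), h(v3, v2)) = 1->2, 2->4, 3->2, 4->2
h(h(h(v1, v4), h(v3, v2)), v5) = 1->2, 2->2, 3->2, 4->2

1->2, 2->2, 3->2, 4->2


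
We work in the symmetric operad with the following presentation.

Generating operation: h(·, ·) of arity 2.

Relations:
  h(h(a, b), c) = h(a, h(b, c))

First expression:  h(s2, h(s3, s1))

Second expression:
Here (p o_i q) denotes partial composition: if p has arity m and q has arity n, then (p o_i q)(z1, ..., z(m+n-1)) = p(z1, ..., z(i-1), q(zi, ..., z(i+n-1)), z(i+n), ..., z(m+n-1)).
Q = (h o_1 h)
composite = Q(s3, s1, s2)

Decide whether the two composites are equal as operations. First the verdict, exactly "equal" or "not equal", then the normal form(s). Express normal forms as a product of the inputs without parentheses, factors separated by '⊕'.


The first expression, normalized: s2 ⊕ s3 ⊕ s1
The second expression, normalized: s3 ⊕ s1 ⊕ s2
The normal forms differ: not equal.

not equal; the first gives s2 ⊕ s3 ⊕ s1 and the second s3 ⊕ s1 ⊕ s2


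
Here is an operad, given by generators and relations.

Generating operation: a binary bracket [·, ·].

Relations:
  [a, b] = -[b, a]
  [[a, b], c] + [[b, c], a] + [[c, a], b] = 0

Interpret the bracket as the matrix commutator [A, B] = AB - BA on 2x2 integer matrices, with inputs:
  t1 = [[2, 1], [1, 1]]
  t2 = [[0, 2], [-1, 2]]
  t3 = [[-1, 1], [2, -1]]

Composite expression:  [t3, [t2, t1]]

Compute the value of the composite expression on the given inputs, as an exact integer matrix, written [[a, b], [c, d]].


[[9, -6], [12, -9]]

[t2, t1] = [[3, -4], [1, -3]]
[t3, [t2, t1]] = [[9, -6], [12, -9]]


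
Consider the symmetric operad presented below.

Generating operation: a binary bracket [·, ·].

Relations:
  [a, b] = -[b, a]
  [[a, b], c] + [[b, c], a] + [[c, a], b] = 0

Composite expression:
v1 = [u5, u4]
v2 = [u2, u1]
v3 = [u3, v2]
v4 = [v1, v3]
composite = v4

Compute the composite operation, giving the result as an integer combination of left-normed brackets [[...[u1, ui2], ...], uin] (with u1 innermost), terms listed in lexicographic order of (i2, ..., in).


[[[[u1, u2], u3], u4], u5] - [[[[u1, u2], u3], u5], u4]


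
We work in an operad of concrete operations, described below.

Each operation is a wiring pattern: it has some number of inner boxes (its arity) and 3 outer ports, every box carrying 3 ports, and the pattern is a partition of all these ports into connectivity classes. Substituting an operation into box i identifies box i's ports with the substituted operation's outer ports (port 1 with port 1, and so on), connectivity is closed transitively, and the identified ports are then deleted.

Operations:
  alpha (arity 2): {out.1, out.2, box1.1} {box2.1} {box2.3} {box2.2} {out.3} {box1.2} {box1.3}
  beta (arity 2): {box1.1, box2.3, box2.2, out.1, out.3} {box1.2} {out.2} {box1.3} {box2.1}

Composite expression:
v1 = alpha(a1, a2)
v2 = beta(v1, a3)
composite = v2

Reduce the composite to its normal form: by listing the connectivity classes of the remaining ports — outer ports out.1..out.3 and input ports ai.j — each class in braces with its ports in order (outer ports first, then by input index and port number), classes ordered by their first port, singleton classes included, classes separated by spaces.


{out.1, out.3, a1.1, a3.2, a3.3} {out.2} {a1.2} {a1.3} {a2.1} {a2.2} {a2.3} {a3.1}

Reachability decides: close wires over beta-identified ports.
stage alpha: inputs (a1, a2), connectivity {out.1, out.2, a1.1} {out.3} {a1.2} {a1.3} {a2.1} {a2.2} {a2.3}, out.j its boundary
stage beta: inputs (a1, a2, a3), connectivity {out.1, out.3, a1.1, a3.2, a3.3} {out.2} {a1.2} {a1.3} {a2.1} {a2.2} {a2.3} {a3.1}, out.j its boundary


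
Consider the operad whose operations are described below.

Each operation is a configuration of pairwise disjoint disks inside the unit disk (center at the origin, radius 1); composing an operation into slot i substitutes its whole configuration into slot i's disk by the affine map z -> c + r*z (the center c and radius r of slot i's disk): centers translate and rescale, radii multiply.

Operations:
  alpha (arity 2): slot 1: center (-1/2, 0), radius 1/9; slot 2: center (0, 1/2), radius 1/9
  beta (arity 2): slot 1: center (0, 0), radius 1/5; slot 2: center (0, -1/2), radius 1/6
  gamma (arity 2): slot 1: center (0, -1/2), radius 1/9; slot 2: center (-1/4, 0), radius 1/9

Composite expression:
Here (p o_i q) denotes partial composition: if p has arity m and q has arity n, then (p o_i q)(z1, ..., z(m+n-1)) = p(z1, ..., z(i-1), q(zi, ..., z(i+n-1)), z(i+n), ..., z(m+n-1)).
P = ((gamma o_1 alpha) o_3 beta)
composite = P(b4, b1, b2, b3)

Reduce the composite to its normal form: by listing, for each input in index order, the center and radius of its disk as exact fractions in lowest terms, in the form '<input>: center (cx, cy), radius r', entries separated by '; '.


b1: center (0, -4/9), radius 1/81; b2: center (-1/4, 0), radius 1/45; b3: center (-1/4, -1/18), radius 1/54; b4: center (-1/18, -1/2), radius 1/81

Each b-disk chains the slot maps above it in gamma; radii multiply.
for b4, the 2-step affine chain lands on center (-1/18, -1/2), radius 1/81
for b1, the 2-step affine chain lands on center (0, -4/9), radius 1/81
for b2, the 2-step affine chain lands on center (-1/4, 0), radius 1/45
for b3, the 2-step affine chain lands on center (-1/4, -1/18), radius 1/54


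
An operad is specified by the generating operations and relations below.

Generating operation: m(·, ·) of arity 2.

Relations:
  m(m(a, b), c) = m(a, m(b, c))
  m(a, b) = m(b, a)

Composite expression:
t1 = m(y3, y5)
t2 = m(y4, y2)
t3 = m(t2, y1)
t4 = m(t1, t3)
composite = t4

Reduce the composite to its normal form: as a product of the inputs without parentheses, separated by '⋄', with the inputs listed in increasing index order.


y1 ⋄ y2 ⋄ y3 ⋄ y4 ⋄ y5

Reordering under m is free, so list the y-inputs canonically.
m(y3, y5) linearizes to y3 ⋄ y5
m(y4, y2) linearizes to y4 ⋄ y2
m(m(y4, y2), y1) linearizes to y4 ⋄ y2 ⋄ y1
m(m(y3, y5), m(m(y4, y2), y1)) linearizes to y3 ⋄ y5 ⋄ y4 ⋄ y2 ⋄ y1
the factors in increasing index order: y1 ⋄ y2 ⋄ y3 ⋄ y4 ⋄ y5


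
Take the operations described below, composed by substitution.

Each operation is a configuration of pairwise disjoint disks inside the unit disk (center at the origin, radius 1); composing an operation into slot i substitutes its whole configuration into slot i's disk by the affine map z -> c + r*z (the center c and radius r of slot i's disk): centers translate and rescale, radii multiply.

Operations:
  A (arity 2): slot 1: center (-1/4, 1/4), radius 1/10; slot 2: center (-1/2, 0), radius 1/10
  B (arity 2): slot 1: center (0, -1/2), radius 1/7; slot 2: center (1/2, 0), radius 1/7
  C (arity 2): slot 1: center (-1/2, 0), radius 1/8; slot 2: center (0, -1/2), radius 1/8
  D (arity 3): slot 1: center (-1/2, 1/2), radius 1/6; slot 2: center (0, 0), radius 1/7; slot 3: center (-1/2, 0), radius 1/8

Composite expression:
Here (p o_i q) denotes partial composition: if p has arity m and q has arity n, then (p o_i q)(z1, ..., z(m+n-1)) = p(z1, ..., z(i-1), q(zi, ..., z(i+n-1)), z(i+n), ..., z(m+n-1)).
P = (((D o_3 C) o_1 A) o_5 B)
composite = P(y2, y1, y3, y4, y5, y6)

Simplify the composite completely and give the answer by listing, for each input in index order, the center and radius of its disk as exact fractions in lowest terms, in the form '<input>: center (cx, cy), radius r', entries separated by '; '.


y1: center (-7/12, 1/2), radius 1/60; y2: center (-13/24, 13/24), radius 1/60; y3: center (0, 0), radius 1/7; y4: center (-9/16, 0), radius 1/64; y5: center (-1/2, -9/128), radius 1/448; y6: center (-63/128, -1/16), radius 1/448


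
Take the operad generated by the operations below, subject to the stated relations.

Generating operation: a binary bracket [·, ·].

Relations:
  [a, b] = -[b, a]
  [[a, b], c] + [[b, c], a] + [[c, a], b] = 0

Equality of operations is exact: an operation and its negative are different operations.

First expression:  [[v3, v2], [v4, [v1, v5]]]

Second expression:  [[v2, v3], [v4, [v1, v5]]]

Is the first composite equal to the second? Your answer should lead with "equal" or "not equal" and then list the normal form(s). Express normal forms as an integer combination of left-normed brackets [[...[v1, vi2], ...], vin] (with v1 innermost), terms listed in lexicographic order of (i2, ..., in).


not equal — first -[[[[v1, v5], v4], v2], v3] + [[[[v1, v5], v4], v3], v2], second [[[[v1, v5], v4], v2], v3] - [[[[v1, v5], v4], v3], v2]

Normal form of the first expression: -[[[[v1, v5], v4], v2], v3] + [[[[v1, v5], v4], v3], v2]
Normal form of the second expression: [[[[v1, v5], v4], v2], v3] - [[[[v1, v5], v4], v3], v2]
They disagree, so not equal.


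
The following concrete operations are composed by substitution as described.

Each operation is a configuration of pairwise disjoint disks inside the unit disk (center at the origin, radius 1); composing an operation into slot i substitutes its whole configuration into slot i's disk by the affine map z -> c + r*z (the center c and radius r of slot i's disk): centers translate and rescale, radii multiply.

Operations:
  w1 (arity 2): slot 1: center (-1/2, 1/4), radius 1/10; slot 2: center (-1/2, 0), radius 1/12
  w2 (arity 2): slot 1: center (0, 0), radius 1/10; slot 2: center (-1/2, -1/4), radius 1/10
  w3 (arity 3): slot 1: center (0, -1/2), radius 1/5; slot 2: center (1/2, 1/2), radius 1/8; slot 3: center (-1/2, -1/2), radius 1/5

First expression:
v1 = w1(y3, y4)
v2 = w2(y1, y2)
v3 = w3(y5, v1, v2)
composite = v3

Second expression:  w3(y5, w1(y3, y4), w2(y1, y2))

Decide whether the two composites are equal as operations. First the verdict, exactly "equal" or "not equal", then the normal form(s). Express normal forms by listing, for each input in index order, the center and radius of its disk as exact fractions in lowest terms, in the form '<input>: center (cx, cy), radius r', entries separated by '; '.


equal: each reduces to y1: center (-1/2, -1/2), radius 1/50; y2: center (-3/5, -11/20), radius 1/50; y3: center (7/16, 17/32), radius 1/80; y4: center (7/16, 1/2), radius 1/96; y5: center (0, -1/2), radius 1/5


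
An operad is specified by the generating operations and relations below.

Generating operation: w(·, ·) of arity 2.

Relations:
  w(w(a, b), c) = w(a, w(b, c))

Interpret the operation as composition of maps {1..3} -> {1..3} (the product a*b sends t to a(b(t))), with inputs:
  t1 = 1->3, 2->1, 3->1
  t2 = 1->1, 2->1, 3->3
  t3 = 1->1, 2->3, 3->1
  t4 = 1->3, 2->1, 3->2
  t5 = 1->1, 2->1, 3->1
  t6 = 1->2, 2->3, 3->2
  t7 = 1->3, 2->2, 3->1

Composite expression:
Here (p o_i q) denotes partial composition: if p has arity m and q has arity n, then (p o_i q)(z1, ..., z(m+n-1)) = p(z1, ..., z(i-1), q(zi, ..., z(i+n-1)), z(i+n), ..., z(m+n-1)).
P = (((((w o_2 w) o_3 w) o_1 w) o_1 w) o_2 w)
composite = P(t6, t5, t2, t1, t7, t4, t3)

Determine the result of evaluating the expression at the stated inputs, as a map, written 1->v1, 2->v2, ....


w(t5, t2) = 1->1, 2->1, 3->1
w(t6, w(t5, t2)) = 1->2, 2->2, 3->2
w(w(t6, w(t5, t2)), t1) = 1->2, 2->2, 3->2
w(t4, t3) = 1->3, 2->2, 3->3
w(t7, w(t4, t3)) = 1->1, 2->2, 3->1
w(w(w(t6, w(t5, t2)), t1), w(t7, w(t4, t3))) = 1->2, 2->2, 3->2

1->2, 2->2, 3->2


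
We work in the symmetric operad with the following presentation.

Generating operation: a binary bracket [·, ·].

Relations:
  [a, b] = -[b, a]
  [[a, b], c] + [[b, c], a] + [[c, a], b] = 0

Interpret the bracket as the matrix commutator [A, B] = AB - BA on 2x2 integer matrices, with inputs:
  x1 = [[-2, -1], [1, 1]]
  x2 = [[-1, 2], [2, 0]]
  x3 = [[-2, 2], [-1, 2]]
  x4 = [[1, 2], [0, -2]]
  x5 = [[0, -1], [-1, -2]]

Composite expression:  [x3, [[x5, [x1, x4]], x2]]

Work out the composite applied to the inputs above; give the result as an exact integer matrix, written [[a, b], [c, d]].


[x1, x4] = [[-2, -3], [3, 2]]
[x5, [x1, x4]] = [[-6, -10], [-2, 6]]
[[x5, [x1, x4]], x2] = [[-16, -34], [26, 16]]
[x3, [[x5, [x1, x4]], x2]] = [[18, 200], [136, -18]]

[[18, 200], [136, -18]]


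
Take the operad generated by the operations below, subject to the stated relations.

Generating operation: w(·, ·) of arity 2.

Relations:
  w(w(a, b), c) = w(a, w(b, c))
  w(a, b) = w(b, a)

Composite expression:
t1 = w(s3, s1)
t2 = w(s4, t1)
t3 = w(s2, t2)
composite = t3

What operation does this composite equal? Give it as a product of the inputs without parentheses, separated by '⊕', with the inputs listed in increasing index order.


s1 ⊕ s2 ⊕ s3 ⊕ s4


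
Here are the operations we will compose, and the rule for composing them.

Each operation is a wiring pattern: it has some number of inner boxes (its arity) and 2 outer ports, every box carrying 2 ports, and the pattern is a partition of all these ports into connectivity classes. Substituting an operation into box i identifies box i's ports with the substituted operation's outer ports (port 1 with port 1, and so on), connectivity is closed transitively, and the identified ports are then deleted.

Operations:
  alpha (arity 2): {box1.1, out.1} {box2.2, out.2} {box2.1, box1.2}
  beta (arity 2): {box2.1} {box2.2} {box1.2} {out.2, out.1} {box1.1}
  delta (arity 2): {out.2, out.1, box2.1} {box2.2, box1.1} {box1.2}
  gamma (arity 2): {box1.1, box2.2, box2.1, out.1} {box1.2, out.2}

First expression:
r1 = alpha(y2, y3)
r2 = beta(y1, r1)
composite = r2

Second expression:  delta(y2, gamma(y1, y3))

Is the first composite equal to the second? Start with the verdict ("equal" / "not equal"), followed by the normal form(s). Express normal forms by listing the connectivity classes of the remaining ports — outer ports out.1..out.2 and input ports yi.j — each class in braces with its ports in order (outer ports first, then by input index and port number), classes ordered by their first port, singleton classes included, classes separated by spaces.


not equal; first: {out.1, out.2} {y1.1} {y1.2} {y2.1} {y2.2, y3.1} {y3.2}; second: {out.1, out.2, y1.1, y3.1, y3.2} {y1.2, y2.1} {y2.2}

Reducing the first expression gives {out.1, out.2} {y1.1} {y1.2} {y2.1} {y2.2, y3.1} {y3.2}
Reducing the second expression gives {out.1, out.2, y1.1, y3.1, y3.2} {y1.2, y2.1} {y2.2}
They disagree, so not equal.


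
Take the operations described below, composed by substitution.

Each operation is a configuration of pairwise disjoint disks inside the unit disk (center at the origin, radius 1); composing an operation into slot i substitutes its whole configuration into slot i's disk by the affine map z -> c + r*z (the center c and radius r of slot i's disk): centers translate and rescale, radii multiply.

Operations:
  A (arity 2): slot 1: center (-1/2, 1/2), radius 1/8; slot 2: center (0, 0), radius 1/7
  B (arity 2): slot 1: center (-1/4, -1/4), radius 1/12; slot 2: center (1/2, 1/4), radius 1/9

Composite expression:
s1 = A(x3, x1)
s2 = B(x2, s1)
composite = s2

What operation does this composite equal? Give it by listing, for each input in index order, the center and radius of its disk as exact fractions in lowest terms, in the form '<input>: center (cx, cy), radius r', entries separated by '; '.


x1: center (1/2, 1/4), radius 1/63; x2: center (-1/4, -1/4), radius 1/12; x3: center (4/9, 11/36), radius 1/72


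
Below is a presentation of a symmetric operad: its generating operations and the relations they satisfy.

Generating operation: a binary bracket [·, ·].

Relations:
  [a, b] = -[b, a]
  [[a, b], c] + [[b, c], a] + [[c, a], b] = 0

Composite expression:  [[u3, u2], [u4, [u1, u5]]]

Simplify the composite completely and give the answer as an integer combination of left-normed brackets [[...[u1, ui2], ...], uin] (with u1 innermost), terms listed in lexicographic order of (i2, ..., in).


-[[[[u1, u5], u4], u2], u3] + [[[[u1, u5], u4], u3], u2]

A multilinear Lie element is pinned by u1-initial words (u1 innermost).
Composite bracket: [[u3, u2], [u4, [u1, u5]]]
Each bracket splits as ab - ba, giving 16 signed words (2^4 = 16).
Collect the words opening with u1:
  sign of u1u5u4u2u3 is -1, so it contributes -[[[[u1, u5], u4], u2], u3]
  sign of u1u5u4u3u2 is +1, so it contributes +[[[[u1, u5], u4], u3], u2]


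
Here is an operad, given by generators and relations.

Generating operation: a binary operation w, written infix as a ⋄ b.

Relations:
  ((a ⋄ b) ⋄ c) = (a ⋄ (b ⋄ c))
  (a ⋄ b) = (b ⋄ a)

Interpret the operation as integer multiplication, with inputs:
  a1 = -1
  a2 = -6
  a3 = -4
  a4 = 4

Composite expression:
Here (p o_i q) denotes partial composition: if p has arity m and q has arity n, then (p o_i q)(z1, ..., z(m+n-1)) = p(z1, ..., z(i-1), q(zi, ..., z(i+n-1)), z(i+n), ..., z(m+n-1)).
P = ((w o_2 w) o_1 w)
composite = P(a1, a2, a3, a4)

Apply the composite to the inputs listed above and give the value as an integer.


-96


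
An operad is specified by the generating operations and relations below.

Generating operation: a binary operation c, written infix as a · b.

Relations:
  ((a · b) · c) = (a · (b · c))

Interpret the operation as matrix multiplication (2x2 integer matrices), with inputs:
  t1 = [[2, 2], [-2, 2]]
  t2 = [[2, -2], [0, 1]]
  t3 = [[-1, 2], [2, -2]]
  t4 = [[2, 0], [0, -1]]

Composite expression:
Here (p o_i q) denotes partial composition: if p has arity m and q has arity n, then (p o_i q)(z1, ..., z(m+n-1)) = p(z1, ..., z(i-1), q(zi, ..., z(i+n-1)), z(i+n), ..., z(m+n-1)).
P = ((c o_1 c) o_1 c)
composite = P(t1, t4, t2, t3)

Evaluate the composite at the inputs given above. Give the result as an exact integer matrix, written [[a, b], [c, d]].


(t1 · t4) = [[4, -2], [-4, -2]]
((t1 · t4) · t2) = [[8, -10], [-8, 6]]
(((t1 · t4) · t2) · t3) = [[-28, 36], [20, -28]]

[[-28, 36], [20, -28]]


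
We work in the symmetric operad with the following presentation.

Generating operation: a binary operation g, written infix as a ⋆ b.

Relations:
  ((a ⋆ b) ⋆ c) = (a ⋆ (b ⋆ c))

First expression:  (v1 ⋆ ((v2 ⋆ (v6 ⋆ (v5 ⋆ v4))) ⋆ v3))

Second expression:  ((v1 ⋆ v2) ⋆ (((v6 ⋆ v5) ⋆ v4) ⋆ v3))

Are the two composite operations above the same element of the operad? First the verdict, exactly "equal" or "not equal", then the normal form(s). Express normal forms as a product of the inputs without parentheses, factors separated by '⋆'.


equal: each reduces to v1 ⋆ v2 ⋆ v6 ⋆ v5 ⋆ v4 ⋆ v3

Normal form of the first expression: v1 ⋆ v2 ⋆ v6 ⋆ v5 ⋆ v4 ⋆ v3
Normal form of the second expression: v1 ⋆ v2 ⋆ v6 ⋆ v5 ⋆ v4 ⋆ v3
Both agree, so they are equal.


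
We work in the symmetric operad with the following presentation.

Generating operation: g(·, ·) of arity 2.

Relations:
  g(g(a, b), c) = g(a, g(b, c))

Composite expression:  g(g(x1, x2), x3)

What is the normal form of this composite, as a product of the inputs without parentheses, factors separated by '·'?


Every regrouping of g is equal, so read the x-inputs in written order.
g(x1, x2) linearizes to x1 · x2
g(g(x1, x2), x3) linearizes to x1 · x2 · x3

x1 · x2 · x3
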